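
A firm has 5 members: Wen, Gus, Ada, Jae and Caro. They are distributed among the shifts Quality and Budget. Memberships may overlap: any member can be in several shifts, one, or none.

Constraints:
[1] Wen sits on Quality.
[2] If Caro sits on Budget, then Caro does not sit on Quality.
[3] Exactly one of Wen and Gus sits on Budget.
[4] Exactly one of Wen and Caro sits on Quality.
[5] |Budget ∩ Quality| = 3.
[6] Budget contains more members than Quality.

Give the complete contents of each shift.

Quality = {Ada, Jae, Wen}; Budget = {Ada, Caro, Jae, Wen}

From (1): Wen ∈ Quality.
(4) (exactly one): Caro ∉ Quality.
Suppose Wen ∉ Budget: no assignment then satisfies all the clues, so Wen ∈ Budget.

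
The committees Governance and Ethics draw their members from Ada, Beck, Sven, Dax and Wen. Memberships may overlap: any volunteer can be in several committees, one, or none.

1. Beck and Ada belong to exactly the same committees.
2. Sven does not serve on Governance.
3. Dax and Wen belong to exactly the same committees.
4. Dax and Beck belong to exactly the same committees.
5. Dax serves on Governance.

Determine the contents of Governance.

Governance = {Ada, Beck, Dax, Wen}

From (2): Sven ∉ Governance.
From (5): Dax ∈ Governance.
(3): Wen matches Dax: Wen ∈ Governance.
(4): Beck matches Dax: Beck ∈ Governance.
(1): Ada matches Beck: Ada ∈ Governance.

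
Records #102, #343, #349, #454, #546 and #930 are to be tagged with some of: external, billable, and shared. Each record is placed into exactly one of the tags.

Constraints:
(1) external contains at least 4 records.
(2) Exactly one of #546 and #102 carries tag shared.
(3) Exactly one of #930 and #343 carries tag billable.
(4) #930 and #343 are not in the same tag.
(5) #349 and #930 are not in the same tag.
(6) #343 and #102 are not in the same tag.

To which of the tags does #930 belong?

#930: billable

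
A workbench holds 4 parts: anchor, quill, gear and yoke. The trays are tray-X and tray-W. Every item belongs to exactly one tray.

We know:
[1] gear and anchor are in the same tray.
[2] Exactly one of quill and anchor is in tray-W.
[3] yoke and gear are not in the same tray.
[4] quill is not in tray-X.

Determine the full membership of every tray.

From (4): quill ∉ tray-X.
Only one tray left: quill ∈ tray-W.
(2) (exactly one): anchor ∉ tray-W.
Only one tray left: anchor ∈ tray-X.
(1): gear matches anchor: gear ∈ tray-X.
(3): yoke ∉ tray-X.
Only one tray left: yoke ∈ tray-W.

tray-X = {anchor, gear}; tray-W = {quill, yoke}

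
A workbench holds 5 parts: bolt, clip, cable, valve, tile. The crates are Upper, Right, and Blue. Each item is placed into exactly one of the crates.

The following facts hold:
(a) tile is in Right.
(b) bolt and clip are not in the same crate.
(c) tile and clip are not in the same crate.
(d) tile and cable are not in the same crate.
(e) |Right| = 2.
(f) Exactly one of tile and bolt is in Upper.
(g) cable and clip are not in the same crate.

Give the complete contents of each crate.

Upper = {bolt, cable}; Right = {tile, valve}; Blue = {clip}

From (a): tile ∈ Right.
(c): clip ∉ Right.
(d): cable ∉ Right.
(f) (exactly one): bolt ∈ Upper.
(b): clip ∉ Upper.
(e): only 2 candidates remain for Right, so all are in.
Only one crate left: clip ∈ Blue.
(g): cable ∉ Blue.
Only one crate left: cable ∈ Upper.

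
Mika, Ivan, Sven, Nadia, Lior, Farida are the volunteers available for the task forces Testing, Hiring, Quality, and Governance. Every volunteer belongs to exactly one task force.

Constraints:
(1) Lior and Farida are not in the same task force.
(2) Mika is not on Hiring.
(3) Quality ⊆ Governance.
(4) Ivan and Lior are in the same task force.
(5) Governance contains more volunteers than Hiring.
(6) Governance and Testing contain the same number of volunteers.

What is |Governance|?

From (2): Mika ∉ Hiring.
Suppose Mika ∈ Quality: no assignment then satisfies all the clues, so Mika ∉ Quality.

3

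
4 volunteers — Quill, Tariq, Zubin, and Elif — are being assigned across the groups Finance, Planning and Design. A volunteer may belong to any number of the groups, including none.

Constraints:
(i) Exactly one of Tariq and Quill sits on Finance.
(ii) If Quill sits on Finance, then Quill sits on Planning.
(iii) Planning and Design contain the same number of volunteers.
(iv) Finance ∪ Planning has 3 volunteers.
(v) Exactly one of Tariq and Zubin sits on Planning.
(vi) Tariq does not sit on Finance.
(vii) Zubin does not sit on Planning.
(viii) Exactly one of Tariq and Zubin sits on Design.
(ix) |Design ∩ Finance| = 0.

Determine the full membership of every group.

Finance = {Quill, Zubin}; Planning = {Quill, Tariq}; Design = {Elif, Tariq}

From (vi): Tariq ∉ Finance.
From (vii): Zubin ∉ Planning.
(i) (exactly one): Quill ∈ Finance.
(ii): Quill ∈ Planning.
(v) (exactly one): Tariq ∈ Planning.
Suppose Quill ∈ Design: no assignment then satisfies all the clues, so Quill ∉ Design.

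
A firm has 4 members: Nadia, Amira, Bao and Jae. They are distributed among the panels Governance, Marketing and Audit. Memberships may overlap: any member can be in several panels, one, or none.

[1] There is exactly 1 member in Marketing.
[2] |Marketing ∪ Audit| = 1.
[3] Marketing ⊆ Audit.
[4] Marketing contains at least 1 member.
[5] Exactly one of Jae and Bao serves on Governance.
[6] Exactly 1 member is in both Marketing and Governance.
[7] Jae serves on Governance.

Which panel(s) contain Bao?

Bao: none

From (7): Jae ∈ Governance.
(5) (exactly one): Bao ∉ Governance.
Suppose Bao ∈ Marketing: no assignment then satisfies all the clues, so Bao ∉ Marketing.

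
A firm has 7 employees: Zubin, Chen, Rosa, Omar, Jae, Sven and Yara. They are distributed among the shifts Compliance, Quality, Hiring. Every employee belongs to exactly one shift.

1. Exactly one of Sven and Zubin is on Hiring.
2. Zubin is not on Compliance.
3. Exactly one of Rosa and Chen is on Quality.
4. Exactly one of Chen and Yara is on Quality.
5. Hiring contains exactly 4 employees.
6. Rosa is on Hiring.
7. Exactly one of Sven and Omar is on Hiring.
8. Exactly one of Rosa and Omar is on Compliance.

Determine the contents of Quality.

From (2): Zubin ∉ Compliance.
From (6): Rosa ∈ Hiring.
(3) (exactly one): Chen ∈ Quality.
(4) (exactly one): Yara ∉ Quality.
(8) (exactly one): Omar ∈ Compliance.
(7) (exactly one): Sven ∈ Hiring.
(1) (exactly one): Zubin ∉ Hiring.
(5): only 4 candidates remain for Hiring, so all are in.
Only one shift left: Zubin ∈ Quality.

Quality = {Chen, Zubin}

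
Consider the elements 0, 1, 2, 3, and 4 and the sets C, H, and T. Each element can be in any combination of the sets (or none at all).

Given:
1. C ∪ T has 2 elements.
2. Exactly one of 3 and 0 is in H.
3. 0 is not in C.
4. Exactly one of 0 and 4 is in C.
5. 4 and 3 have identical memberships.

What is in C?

From (3): 0 ∉ C.
(4) (exactly one): 4 ∈ C.
(5): 3 matches 4: 3 ∈ C.
Suppose 1 ∈ C: no assignment then satisfies all the clues, so 1 ∉ C.

C = {3, 4}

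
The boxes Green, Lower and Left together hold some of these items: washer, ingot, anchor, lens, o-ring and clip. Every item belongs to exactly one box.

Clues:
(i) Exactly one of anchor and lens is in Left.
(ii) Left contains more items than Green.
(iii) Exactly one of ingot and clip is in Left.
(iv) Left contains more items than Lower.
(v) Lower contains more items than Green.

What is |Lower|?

2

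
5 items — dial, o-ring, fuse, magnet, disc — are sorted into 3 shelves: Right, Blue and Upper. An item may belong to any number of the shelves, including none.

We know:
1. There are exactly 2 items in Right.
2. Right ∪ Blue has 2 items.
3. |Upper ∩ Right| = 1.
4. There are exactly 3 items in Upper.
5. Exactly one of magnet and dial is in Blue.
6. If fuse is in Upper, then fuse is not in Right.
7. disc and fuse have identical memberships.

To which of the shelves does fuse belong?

fuse: Upper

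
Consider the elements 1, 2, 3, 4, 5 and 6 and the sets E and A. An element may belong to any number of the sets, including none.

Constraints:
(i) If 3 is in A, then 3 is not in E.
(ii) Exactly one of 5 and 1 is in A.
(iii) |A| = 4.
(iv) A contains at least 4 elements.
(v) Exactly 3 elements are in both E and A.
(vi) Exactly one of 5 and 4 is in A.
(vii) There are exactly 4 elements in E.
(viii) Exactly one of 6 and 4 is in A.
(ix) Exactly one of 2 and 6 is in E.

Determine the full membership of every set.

E = {1, 2, 4, 5}; A = {1, 2, 3, 4}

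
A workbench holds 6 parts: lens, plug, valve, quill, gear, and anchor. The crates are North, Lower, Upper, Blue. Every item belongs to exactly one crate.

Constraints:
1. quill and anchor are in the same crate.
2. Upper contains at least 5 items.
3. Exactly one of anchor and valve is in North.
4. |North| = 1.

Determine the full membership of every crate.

North = {valve}; Lower = {}; Upper = {anchor, gear, lens, plug, quill}; Blue = {}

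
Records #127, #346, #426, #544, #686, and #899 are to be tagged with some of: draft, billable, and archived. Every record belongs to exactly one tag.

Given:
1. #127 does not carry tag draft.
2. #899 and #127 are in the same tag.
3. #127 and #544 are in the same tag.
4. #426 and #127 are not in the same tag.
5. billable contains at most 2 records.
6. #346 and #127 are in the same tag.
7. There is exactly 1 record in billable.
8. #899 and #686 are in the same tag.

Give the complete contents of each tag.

draft = {}; billable = {#426}; archived = {#127, #346, #544, #686, #899}

From (1): #127 ∉ draft.
(2): #899 matches #127: #899 ∉ draft.
(3): #544 matches #127: #544 ∉ draft.
(6): #346 matches #127: #346 ∉ draft.
(8): #686 matches #899: #686 ∉ draft.
Suppose #127 ∈ billable: no assignment then satisfies all the clues, so #127 ∉ billable.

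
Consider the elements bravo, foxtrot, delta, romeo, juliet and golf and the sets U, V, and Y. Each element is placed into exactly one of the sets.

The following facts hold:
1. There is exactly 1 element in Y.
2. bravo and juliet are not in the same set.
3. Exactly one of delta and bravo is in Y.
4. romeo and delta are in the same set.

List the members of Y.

Y = {bravo}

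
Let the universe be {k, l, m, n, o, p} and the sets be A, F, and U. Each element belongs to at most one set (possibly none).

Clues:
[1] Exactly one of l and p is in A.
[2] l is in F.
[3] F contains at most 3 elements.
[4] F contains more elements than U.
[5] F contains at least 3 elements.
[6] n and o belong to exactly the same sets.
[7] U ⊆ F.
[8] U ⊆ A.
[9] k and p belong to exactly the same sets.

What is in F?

F = {l, n, o}

From (2): l ∈ F.
(1) (exactly one): p ∈ A.
(9): k matches p: k ∈ A.
Suppose m ∈ F: no assignment then satisfies all the clues, so m ∉ F.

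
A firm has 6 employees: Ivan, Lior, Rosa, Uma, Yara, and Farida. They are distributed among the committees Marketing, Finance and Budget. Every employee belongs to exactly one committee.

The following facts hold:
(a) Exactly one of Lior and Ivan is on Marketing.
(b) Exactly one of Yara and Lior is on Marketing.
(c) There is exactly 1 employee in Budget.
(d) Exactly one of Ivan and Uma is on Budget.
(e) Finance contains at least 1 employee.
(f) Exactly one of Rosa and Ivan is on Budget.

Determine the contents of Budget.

Budget = {Ivan}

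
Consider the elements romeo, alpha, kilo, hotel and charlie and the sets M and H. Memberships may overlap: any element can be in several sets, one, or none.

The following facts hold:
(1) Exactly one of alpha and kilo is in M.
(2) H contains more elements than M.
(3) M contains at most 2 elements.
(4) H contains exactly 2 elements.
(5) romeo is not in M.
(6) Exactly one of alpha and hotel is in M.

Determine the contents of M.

M = {alpha}

From (5): romeo ∉ M.
Suppose alpha ∉ M: no assignment then satisfies all the clues, so alpha ∈ M.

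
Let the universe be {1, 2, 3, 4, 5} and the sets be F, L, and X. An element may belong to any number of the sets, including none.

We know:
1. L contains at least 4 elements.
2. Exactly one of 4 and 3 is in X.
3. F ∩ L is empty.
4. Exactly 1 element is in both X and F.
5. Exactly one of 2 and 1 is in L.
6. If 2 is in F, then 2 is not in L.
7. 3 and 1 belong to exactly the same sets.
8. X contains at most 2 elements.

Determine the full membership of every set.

F = {2}; L = {1, 3, 4, 5}; X = {2, 4}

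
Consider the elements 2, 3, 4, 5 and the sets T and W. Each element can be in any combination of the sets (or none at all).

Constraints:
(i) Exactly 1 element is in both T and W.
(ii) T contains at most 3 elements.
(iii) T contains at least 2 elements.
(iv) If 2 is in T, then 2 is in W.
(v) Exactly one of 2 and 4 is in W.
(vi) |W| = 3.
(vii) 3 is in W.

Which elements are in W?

W = {2, 3, 5}

From (vii): 3 ∈ W.
Suppose 2 ∉ W: no assignment then satisfies all the clues, so 2 ∈ W.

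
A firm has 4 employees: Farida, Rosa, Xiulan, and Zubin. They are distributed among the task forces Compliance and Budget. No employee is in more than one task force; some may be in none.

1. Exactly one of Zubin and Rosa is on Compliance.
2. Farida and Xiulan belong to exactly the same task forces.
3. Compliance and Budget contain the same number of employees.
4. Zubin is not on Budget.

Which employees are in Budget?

Budget = {Rosa}

From (4): Zubin ∉ Budget.
Suppose Farida ∈ Budget: no assignment then satisfies all the clues, so Farida ∉ Budget.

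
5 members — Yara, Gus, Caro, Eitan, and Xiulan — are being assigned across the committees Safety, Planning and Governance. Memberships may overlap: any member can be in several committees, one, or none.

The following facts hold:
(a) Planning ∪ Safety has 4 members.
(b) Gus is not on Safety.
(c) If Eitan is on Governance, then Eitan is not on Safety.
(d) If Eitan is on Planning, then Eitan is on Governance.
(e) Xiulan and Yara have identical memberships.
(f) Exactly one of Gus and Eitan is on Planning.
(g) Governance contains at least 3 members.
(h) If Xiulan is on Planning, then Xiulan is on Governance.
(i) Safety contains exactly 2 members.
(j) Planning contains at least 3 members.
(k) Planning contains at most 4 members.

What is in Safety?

Safety = {Xiulan, Yara}

From (b): Gus ∉ Safety.
Suppose Yara ∉ Safety: no assignment then satisfies all the clues, so Yara ∈ Safety.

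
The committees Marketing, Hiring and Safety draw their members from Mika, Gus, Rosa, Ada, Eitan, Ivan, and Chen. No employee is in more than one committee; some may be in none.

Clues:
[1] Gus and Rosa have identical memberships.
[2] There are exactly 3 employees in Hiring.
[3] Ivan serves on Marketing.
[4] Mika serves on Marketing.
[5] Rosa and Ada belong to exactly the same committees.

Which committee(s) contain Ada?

Ada: Hiring

From (3): Ivan ∈ Marketing.
From (4): Mika ∈ Marketing.
Suppose Ada ∈ Marketing: no assignment then satisfies all the clues, so Ada ∉ Marketing.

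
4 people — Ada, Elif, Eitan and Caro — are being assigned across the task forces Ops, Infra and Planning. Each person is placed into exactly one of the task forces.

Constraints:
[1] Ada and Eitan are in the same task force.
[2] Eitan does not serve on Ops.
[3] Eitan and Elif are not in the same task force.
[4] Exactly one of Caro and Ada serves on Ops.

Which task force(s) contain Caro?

Caro: Ops

From (2): Eitan ∉ Ops.
(1): Ada matches Eitan: Ada ∉ Ops.
(4) (exactly one): Caro ∈ Ops.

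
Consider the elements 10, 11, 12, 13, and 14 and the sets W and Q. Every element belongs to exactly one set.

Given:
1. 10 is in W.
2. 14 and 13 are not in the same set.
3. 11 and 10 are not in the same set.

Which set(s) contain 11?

11: Q

From (1): 10 ∈ W.
(3): 11 ∉ W.
Only one set left: 11 ∈ Q.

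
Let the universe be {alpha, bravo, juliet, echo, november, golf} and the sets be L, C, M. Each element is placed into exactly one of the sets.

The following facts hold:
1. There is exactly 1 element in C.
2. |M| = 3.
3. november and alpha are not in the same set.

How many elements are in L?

2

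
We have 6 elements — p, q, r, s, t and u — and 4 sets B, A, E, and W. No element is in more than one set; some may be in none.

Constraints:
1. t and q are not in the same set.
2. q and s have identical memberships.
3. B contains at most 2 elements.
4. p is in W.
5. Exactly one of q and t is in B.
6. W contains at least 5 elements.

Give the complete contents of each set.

B = {t}; A = {}; E = {}; W = {p, q, r, s, u}

From (4): p ∈ W.
Suppose q ∈ B: no assignment then satisfies all the clues, so q ∉ B.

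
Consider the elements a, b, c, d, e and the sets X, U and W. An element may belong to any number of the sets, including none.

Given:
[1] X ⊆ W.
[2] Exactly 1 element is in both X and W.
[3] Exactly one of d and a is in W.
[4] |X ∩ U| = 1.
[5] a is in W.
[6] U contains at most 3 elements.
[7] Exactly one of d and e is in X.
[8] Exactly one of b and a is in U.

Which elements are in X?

From (5): a ∈ W.
(3) (exactly one): d ∉ W.
(1) contrapositive: d ∉ X.
(7) (exactly one): e ∈ X.
(1) with e ∈ X: e ∈ W.
Suppose a ∈ X: no assignment then satisfies all the clues, so a ∉ X.

X = {e}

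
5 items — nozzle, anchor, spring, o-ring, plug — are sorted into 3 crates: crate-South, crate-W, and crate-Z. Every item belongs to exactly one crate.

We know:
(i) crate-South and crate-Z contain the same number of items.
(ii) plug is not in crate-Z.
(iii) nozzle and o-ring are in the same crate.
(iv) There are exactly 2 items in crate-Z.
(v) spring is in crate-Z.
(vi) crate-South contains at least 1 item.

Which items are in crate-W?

crate-W = {plug}

From (ii): plug ∉ crate-Z.
From (v): spring ∈ crate-Z.
Suppose nozzle ∈ crate-W: no assignment then satisfies all the clues, so nozzle ∉ crate-W.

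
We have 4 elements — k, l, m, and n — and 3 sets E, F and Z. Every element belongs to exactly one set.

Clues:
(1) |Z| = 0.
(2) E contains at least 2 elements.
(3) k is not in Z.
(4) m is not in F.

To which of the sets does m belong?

m: E

From (3): k ∉ Z.
From (4): m ∉ F.
(1): Z already has 0, so the rest are out.
Only one set left: m ∈ E.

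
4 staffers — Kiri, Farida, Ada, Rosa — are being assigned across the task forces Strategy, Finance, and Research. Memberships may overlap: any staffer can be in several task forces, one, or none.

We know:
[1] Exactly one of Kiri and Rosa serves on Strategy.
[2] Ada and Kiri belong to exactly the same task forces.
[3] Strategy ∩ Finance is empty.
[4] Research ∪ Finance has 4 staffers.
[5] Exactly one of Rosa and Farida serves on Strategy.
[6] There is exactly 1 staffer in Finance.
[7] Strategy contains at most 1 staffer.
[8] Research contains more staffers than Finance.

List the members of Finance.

Finance = {Farida}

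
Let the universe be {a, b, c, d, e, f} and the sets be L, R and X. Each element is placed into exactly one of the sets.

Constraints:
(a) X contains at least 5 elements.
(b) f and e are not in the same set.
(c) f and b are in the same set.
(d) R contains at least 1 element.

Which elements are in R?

R = {e}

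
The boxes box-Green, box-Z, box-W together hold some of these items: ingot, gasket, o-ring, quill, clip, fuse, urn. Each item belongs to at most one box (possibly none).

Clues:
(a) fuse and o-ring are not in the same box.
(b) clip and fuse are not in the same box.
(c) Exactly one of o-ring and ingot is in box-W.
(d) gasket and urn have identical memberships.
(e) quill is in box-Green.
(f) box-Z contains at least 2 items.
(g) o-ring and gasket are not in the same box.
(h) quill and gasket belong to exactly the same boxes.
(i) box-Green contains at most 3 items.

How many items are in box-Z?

From (e): quill ∈ box-Green.
(h): gasket matches quill: gasket ∈ box-Green.
(d): urn matches gasket: urn ∈ box-Green.
(g): o-ring ∉ box-Green.
(i): box-Green already has 3, so the rest are out.

2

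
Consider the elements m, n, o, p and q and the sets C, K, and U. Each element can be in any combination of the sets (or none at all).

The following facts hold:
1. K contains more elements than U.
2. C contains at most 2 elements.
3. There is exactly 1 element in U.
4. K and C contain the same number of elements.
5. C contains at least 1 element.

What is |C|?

2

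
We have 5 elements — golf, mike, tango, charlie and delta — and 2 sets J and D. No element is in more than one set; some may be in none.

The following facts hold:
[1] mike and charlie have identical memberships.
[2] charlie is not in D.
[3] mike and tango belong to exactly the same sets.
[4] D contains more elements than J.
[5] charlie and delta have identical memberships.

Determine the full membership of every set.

J = {}; D = {golf}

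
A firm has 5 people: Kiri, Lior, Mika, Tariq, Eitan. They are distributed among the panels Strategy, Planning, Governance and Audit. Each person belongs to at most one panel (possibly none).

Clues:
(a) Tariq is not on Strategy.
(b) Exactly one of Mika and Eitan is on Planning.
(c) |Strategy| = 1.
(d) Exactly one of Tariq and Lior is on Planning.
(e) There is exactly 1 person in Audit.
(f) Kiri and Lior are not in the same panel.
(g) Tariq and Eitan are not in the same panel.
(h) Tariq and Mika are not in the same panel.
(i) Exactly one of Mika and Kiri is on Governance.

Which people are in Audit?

From (a): Tariq ∉ Strategy.
Suppose Kiri ∈ Audit: no assignment then satisfies all the clues, so Kiri ∉ Audit.

Audit = {Tariq}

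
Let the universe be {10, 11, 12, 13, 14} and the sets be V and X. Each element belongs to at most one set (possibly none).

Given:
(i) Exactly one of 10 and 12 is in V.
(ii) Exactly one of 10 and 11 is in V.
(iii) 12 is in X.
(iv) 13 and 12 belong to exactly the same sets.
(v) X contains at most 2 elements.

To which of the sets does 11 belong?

11: none

From (iii): 12 ∈ X.
(i) (exactly one): 10 ∈ V.
(ii) (exactly one): 11 ∉ V.
(iv): 13 matches 12: 13 ∉ V.
(iv): 13 matches 12: 13 ∈ X.
(v): X already has 2, so the rest are out.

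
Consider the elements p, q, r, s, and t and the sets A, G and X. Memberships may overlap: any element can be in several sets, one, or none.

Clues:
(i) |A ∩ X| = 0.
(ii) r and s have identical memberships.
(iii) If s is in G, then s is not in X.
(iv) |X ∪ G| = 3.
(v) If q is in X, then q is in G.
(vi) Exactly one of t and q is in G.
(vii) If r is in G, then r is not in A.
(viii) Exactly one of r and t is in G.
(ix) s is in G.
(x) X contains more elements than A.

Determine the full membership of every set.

A = {}; G = {q, r, s}; X = {q}

From (ix): s ∈ G.
(ii): r matches s: r ∈ G.
(iii): s ∉ X.
(vii): r ∉ A.
(viii) (exactly one): t ∉ G.
(ii): s matches r: s ∉ A.
(ii): r matches s: r ∉ X.
(vi) (exactly one): q ∈ G.
Suppose p ∈ A: no assignment then satisfies all the clues, so p ∉ A.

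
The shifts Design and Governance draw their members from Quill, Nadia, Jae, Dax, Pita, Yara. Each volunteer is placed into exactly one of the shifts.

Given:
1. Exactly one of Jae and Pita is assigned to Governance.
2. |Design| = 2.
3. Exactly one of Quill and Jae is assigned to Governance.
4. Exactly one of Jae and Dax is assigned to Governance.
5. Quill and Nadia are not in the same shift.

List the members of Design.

Design = {Jae, Nadia}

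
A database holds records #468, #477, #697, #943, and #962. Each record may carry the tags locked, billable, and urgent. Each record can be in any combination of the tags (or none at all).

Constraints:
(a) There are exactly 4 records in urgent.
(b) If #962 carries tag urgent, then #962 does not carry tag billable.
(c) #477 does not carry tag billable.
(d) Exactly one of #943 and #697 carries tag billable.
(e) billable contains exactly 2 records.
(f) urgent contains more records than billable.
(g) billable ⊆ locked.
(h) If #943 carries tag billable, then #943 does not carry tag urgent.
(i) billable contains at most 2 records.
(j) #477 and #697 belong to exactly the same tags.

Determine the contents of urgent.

urgent = {#468, #477, #697, #962}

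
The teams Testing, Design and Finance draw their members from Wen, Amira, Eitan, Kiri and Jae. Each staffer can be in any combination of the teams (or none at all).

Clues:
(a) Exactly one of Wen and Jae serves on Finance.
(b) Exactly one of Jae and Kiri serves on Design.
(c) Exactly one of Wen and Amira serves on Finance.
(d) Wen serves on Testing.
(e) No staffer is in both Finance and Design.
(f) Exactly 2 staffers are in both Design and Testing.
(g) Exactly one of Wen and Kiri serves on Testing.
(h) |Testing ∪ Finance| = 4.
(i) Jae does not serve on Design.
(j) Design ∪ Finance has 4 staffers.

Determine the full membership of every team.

Testing = {Amira, Eitan, Jae, Wen}; Design = {Amira, Eitan, Kiri}; Finance = {Wen}

From (d): Wen ∈ Testing.
From (i): Jae ∉ Design.
(b) (exactly one): Kiri ∈ Design.
(e) (disjoint): Kiri ∉ Finance.
(g) (exactly one): Kiri ∉ Testing.
Suppose Wen ∈ Design: no assignment then satisfies all the clues, so Wen ∉ Design.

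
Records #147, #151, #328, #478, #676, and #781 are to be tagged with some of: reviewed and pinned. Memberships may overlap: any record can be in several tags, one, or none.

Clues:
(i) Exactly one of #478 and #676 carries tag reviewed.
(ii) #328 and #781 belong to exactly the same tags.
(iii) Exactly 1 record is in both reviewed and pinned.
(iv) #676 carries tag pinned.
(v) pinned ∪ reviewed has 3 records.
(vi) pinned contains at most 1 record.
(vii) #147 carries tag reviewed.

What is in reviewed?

reviewed = {#147, #151, #676}

From (iv): #676 ∈ pinned.
From (vii): #147 ∈ reviewed.
(vi): pinned already has 1, so the rest are out.
Suppose #151 ∉ reviewed: no assignment then satisfies all the clues, so #151 ∈ reviewed.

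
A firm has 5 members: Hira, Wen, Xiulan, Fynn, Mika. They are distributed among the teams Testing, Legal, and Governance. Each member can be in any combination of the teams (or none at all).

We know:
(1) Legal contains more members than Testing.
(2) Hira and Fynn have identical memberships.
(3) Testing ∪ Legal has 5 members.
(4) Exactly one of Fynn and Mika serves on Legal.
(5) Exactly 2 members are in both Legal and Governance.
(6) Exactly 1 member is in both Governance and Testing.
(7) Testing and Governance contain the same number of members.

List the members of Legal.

Legal = {Fynn, Hira, Wen, Xiulan}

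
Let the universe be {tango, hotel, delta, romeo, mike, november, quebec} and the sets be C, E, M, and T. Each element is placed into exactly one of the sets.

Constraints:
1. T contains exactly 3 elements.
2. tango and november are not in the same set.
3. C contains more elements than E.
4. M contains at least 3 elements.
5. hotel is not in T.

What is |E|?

0

From (5): hotel ∉ T.
Suppose tango ∈ E: no assignment then satisfies all the clues, so tango ∉ E.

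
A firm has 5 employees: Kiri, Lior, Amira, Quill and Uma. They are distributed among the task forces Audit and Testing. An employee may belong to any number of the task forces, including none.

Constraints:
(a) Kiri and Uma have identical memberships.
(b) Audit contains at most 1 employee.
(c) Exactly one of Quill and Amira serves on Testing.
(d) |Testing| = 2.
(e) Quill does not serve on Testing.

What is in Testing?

Testing = {Amira, Lior}

From (e): Quill ∉ Testing.
(c) (exactly one): Amira ∈ Testing.
Suppose Kiri ∈ Testing: no assignment then satisfies all the clues, so Kiri ∉ Testing.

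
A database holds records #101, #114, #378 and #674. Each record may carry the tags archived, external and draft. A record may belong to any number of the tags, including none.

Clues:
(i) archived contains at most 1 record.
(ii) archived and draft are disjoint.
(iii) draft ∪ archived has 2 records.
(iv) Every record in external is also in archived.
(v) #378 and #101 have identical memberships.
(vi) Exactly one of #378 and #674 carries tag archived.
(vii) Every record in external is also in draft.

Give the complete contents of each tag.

archived = {#674}; external = {}; draft = {#114}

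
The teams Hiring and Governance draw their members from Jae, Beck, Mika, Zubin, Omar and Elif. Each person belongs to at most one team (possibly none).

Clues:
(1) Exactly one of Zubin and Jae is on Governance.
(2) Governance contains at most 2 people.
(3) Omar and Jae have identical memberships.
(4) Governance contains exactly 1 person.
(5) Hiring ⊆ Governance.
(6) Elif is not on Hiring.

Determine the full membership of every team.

Hiring = {}; Governance = {Zubin}

From (6): Elif ∉ Hiring.
Suppose Jae ∈ Hiring: no assignment then satisfies all the clues, so Jae ∉ Hiring.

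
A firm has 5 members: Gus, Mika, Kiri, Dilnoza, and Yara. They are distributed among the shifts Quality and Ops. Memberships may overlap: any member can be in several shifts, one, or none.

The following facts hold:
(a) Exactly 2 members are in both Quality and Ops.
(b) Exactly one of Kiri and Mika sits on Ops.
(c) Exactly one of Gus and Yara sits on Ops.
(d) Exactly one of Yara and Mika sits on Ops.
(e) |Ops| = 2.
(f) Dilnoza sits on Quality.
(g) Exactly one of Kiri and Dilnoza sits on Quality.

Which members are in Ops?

Ops = {Gus, Mika}

From (f): Dilnoza ∈ Quality.
(g) (exactly one): Kiri ∉ Quality.
Suppose Gus ∉ Ops: no assignment then satisfies all the clues, so Gus ∈ Ops.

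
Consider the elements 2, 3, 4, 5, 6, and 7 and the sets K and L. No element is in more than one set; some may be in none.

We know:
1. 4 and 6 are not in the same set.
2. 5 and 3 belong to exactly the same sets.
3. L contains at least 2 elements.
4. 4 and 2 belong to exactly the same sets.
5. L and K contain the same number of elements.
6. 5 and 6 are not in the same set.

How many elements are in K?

2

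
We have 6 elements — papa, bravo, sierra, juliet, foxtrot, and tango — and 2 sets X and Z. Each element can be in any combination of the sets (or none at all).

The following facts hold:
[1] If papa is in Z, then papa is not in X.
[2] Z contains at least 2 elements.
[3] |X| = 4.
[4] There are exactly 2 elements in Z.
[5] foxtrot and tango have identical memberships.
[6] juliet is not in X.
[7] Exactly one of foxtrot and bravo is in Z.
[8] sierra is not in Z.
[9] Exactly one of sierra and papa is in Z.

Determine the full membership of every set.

X = {bravo, foxtrot, sierra, tango}; Z = {bravo, papa}

From (6): juliet ∉ X.
From (8): sierra ∉ Z.
(9) (exactly one): papa ∈ Z.
(1): papa ∉ X.
(3): only 4 candidates remain for X, so all are in.
Suppose bravo ∉ Z: no assignment then satisfies all the clues, so bravo ∈ Z.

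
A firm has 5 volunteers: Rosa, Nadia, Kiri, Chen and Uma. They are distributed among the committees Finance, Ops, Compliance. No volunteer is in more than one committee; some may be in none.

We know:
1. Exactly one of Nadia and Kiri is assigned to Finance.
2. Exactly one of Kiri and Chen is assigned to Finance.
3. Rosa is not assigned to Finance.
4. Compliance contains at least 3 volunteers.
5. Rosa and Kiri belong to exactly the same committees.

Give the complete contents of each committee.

From (3): Rosa ∉ Finance.
(5): Kiri matches Rosa: Kiri ∉ Finance.
(1) (exactly one): Nadia ∈ Finance.
(2) (exactly one): Chen ∈ Finance.
(4): only 3 candidates remain for Compliance, so all are in.

Finance = {Chen, Nadia}; Ops = {}; Compliance = {Kiri, Rosa, Uma}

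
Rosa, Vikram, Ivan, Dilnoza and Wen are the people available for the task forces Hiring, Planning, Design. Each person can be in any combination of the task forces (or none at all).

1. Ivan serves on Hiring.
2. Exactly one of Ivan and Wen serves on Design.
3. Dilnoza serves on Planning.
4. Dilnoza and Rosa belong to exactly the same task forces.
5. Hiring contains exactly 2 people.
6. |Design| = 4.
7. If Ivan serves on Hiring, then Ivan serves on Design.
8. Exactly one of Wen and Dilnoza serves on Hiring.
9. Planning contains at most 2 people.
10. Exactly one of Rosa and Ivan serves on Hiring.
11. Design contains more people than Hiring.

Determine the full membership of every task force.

Hiring = {Ivan, Wen}; Planning = {Dilnoza, Rosa}; Design = {Dilnoza, Ivan, Rosa, Vikram}

From (1): Ivan ∈ Hiring.
From (3): Dilnoza ∈ Planning.
(4): Rosa matches Dilnoza: Rosa ∈ Planning.
(7): Ivan ∈ Design.
(9): Planning already has 2, so the rest are out.
(10) (exactly one): Rosa ∉ Hiring.
(2) (exactly one): Wen ∉ Design.
(4): Dilnoza matches Rosa: Dilnoza ∉ Hiring.
(6): only 4 candidates remain for Design, so all are in.
(8) (exactly one): Wen ∈ Hiring.
(5): Hiring already has 2, so the rest are out.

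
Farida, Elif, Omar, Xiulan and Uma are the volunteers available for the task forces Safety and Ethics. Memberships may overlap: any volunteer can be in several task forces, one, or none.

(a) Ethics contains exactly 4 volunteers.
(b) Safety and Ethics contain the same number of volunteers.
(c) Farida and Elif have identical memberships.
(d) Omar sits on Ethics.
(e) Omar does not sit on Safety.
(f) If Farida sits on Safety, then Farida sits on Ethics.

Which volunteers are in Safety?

Safety = {Elif, Farida, Uma, Xiulan}

From (d): Omar ∈ Ethics.
From (e): Omar ∉ Safety.
Suppose Farida ∉ Safety: no assignment then satisfies all the clues, so Farida ∈ Safety.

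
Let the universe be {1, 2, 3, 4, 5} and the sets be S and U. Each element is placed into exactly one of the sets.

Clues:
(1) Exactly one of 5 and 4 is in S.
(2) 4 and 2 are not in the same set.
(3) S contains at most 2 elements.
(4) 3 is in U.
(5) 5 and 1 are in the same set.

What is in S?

S = {4}

From (4): 3 ∈ U.
Suppose 1 ∈ S: no assignment then satisfies all the clues, so 1 ∉ S.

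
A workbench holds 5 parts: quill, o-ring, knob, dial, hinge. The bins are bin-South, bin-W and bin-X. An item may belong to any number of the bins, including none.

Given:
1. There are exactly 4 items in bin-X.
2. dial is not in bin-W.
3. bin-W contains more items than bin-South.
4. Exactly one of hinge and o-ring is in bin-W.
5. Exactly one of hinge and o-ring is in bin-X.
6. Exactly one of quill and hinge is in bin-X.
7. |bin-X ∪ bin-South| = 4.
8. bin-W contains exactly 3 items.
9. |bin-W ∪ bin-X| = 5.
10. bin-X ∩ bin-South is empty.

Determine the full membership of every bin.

bin-South = {}; bin-W = {hinge, knob, quill}; bin-X = {dial, knob, o-ring, quill}

From (2): dial ∉ bin-W.
Suppose quill ∈ bin-South: no assignment then satisfies all the clues, so quill ∉ bin-South.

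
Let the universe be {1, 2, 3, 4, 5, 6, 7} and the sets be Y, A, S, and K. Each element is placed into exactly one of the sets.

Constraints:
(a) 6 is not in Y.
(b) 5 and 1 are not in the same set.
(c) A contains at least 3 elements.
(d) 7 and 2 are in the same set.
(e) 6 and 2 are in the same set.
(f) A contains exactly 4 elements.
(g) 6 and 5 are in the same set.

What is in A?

A = {2, 5, 6, 7}

From (a): 6 ∉ Y.
(e): 2 matches 6: 2 ∉ Y.
(g): 5 matches 6: 5 ∉ Y.
(d): 7 matches 2: 7 ∉ Y.
Suppose 1 ∈ A: no assignment then satisfies all the clues, so 1 ∉ A.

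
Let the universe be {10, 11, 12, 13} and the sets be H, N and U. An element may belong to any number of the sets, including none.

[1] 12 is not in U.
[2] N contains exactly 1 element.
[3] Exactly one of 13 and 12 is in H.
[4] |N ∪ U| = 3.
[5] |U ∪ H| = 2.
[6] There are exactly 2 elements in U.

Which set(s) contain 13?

13: H, U

From (1): 12 ∉ U.
Suppose 13 ∉ H: no assignment then satisfies all the clues, so 13 ∈ H.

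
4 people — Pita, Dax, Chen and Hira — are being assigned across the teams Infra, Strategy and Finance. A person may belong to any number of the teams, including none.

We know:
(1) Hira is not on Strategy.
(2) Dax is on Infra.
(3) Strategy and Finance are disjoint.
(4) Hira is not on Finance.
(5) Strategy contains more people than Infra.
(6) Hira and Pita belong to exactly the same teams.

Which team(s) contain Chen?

Chen: Strategy

From (1): Hira ∉ Strategy.
From (2): Dax ∈ Infra.
From (4): Hira ∉ Finance.
(6): Pita matches Hira: Pita ∉ Strategy.
(6): Pita matches Hira: Pita ∉ Finance.
Suppose Chen ∈ Infra: no assignment then satisfies all the clues, so Chen ∉ Infra.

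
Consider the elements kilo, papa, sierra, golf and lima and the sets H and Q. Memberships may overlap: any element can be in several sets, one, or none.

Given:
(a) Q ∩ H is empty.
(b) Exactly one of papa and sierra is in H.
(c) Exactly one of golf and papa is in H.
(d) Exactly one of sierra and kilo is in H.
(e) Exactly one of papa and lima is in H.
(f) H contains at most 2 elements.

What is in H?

H = {kilo, papa}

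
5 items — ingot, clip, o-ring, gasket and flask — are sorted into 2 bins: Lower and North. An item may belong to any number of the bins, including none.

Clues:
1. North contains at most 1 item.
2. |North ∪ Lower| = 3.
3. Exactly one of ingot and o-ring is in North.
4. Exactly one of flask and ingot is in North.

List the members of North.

North = {ingot}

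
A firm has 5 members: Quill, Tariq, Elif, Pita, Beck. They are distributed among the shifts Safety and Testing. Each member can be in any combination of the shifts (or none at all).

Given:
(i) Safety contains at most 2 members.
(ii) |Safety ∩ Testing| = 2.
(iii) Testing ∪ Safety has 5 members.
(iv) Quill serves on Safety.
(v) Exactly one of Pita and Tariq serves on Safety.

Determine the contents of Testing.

Testing = {Beck, Elif, Pita, Quill, Tariq}

From (iv): Quill ∈ Safety.
Suppose Quill ∉ Testing: no assignment then satisfies all the clues, so Quill ∈ Testing.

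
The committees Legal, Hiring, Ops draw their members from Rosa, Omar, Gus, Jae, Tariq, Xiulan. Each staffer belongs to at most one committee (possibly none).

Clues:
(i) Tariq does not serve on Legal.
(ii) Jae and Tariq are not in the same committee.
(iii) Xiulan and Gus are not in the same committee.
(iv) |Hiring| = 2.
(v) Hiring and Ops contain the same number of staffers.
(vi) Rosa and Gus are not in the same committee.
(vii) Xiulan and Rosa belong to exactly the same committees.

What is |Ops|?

2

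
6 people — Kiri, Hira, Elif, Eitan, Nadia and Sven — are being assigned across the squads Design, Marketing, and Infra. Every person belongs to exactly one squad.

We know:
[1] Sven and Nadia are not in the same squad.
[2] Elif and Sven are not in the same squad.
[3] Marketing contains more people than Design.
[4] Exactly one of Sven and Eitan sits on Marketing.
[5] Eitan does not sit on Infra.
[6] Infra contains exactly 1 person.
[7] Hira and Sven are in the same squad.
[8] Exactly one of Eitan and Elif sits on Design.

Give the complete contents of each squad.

Design = {Eitan, Nadia}; Marketing = {Hira, Kiri, Sven}; Infra = {Elif}

From (5): Eitan ∉ Infra.
Suppose Kiri ∈ Design: no assignment then satisfies all the clues, so Kiri ∉ Design.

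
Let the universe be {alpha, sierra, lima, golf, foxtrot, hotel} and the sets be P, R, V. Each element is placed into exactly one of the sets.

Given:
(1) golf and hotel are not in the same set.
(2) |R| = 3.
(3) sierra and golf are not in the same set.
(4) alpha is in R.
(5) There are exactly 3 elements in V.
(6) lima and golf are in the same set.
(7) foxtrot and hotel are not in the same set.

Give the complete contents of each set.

P = {}; R = {alpha, hotel, sierra}; V = {foxtrot, golf, lima}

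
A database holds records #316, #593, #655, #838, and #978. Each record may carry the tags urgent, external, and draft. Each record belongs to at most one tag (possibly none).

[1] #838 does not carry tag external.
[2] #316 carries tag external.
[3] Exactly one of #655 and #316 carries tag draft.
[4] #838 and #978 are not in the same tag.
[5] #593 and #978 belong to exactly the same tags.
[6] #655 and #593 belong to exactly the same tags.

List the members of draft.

From (1): #838 ∉ external.
From (2): #316 ∈ external.
(3) (exactly one): #655 ∈ draft.
(6): #593 matches #655: #593 ∉ urgent.
(6): #593 matches #655: #593 ∉ external.
(6): #593 matches #655: #593 ∈ draft.
(5): #978 matches #593: #978 ∉ urgent.
(5): #978 matches #593: #978 ∉ external.
(5): #978 matches #593: #978 ∈ draft.
(4): #838 ∉ draft.

draft = {#593, #655, #978}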